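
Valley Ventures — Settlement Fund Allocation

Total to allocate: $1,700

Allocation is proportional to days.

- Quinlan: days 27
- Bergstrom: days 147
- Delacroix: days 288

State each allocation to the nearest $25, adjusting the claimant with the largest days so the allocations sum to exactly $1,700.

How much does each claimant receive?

Quinlan: $100 · Bergstrom: $550 · Delacroix: $1,050

Days total: 27 + 147 + 288 = 462.
Pro-rata amounts: Quinlan 99.35; Bergstrom 540.91; Delacroix 1,059.74.
After rounding ($25): Quinlan $100; Bergstrom $550; Delacroix $1,050. Sum = $1,700.
Sum already equals the total — no adjustment.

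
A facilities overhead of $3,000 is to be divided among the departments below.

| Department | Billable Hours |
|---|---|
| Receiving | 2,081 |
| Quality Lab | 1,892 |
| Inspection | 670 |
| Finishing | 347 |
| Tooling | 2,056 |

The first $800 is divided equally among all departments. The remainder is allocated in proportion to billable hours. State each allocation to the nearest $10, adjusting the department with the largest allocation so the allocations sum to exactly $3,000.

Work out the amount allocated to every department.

$800 shared equally gives $160 per department.
Remainder $2,200 by billable hours (total 7,046): Receiving 649.76 → $650; Quality Lab 590.75 → $590; Inspection 209.20 → $210; Finishing 108.35 → $110; Tooling 641.95 → $640.
Totals: Receiving $160 + $650 = $810; Quality Lab $160 + $590 = $750; Inspection $160 + $210 = $370; Finishing $160 + $110 = $270; Tooling $160 + $640 = $800.

Receiving: $810 · Quality Lab: $750 · Inspection: $370 · Finishing: $270 · Tooling: $800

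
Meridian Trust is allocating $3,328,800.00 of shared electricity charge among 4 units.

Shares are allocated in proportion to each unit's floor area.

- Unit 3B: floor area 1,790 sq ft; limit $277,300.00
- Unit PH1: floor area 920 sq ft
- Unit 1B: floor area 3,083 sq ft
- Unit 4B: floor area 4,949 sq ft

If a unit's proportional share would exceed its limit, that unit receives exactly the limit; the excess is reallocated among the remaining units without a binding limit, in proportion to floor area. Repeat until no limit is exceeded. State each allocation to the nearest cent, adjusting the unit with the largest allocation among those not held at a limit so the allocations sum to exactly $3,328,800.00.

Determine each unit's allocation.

Sum of floor area: 10,742.
Proportional shares (ignoring caps): Unit 3B 554,696.7045; Unit PH1 285,095.5129; Unit 1B 955,379.8548; Unit 4B 1,533,627.9278.
Cap binds for Unit 3B ($277,300.00); balance $3,051,500.00 reallocated over remaining floor area 8,952.
Shares after redistribution: Unit PH1 313,603.6640 → $313,603.66; Unit 1B 1,050,913.1479 → $1,050,913.15; Unit 4B 1,686,983.1881 → $1,686,983.19.

Unit 3B: $277,300.00 | Unit PH1: $313,603.66 | Unit 1B: $1,050,913.15 | Unit 4B: $1,686,983.19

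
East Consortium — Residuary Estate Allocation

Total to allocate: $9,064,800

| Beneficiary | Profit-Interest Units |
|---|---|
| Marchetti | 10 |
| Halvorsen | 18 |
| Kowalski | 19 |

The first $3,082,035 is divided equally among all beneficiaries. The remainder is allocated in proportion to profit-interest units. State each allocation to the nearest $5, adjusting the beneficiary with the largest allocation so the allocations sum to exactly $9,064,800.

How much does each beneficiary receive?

Marchetti: $2,300,275; Halvorsen: $3,318,615; Kowalski: $3,445,910

$3,082,035 shared equally gives $1,027,345 per beneficiary.
Remainder $5,982,765 by profit-interest units (total 47): Marchetti 1,272,928.72 → $1,272,930; Halvorsen 2,291,271.70 → $2,291,270; Kowalski 2,418,564.57 → $2,418,565.
Totals: Marchetti $1,027,345 + $1,272,930 = $2,300,275; Halvorsen $1,027,345 + $2,291,270 = $3,318,615; Kowalski $1,027,345 + $2,418,565 = $3,445,910.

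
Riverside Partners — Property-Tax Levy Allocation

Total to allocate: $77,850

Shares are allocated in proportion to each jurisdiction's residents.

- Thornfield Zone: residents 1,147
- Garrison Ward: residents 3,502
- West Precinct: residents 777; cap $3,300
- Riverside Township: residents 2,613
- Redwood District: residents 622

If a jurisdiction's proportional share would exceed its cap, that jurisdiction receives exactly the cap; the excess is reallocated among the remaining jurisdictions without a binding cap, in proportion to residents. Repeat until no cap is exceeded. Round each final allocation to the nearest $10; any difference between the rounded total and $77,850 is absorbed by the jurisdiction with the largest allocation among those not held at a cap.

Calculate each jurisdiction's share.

Thornfield Zone: $10,850 | Garrison Ward: $33,110 | West Precinct: $3,300 | Riverside Township: $24,710 | Redwood District: $5,880

Residents total: 8,661.
Proportional shares (ignoring caps): Thornfield Zone 10,309.89; Garrison Ward 31,477.97; West Precinct 6,984.12; Riverside Township 23,487.13; Redwood District 5,590.89.
Capped: West Precinct ($3,300); remaining pool $74,550 reallocated over remaining residents 7,884.
Remaining shares: Thornfield Zone 10,845.87 → $10,850; Garrison Ward 33,114.42 → $33,110; Riverside Township 24,708.16 → $24,710; Redwood District 5,881.54 → $5,880.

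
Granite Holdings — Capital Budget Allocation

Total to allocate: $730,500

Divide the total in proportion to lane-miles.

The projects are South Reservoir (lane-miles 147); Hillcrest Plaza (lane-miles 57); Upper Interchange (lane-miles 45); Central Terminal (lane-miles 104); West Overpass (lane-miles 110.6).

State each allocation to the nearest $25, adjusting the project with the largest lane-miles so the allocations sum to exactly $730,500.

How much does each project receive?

South Reservoir: $231,625 | Hillcrest Plaza: $89,825 | Upper Interchange: $70,900 | Central Terminal: $163,875 | West Overpass: $174,275

Lane-miles total: 147 + 57 + 45 + 104 + 110.6 = 463.6.
Proportional shares: South Reservoir 231,629.64; Hillcrest Plaza 89,815.57; Upper Interchange 70,907.03; Central Terminal 163,874.03; West Overpass 174,273.73.
After rounding ($25): South Reservoir $231,625; Hillcrest Plaza $89,825; Upper Interchange $70,900; Central Terminal $163,875; West Overpass $174,275. Sum = $730,500.
Sum already equals the total — no adjustment.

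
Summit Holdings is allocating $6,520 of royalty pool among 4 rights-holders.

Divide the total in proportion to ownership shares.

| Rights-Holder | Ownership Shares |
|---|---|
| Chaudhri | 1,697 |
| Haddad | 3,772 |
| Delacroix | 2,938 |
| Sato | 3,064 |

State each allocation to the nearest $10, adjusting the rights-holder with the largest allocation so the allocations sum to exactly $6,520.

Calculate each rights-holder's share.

Combined ownership shares = 11,471.
Proportional shares: Chaudhri 1,697/11,471 × $6,520 = 964.56; Haddad 3,772/11,471 × $6,520 = 2,143.97; Delacroix 2,938/11,471 × $6,520 = 1,669.93; Sato 3,064/11,471 × $6,520 = 1,741.55.
Rounded to nearest $10: Chaudhri $960; Haddad $2,140; Delacroix $1,670; Sato $1,740. Sum = $6,510.
Difference $6,520 − $6,510 = +$10 applied to largest allocation (Haddad): Haddad becomes $2,150.

Chaudhri: $960 | Haddad: $2,150 | Delacroix: $1,670 | Sato: $1,740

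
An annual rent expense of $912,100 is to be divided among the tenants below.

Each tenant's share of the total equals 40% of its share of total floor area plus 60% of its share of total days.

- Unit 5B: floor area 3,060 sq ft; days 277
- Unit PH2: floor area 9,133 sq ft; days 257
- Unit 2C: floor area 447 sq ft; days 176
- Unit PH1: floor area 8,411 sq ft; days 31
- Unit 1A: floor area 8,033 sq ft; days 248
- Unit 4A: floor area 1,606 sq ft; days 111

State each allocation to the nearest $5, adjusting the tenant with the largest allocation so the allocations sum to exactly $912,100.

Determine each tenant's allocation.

Floor area total 30,690; days total 1,100.
Blended shares (40% floor area + 60% days): Unit 5B 0.1910; Unit PH2 0.2592; Unit 2C 0.1018; Unit PH1 0.1265; Unit 1A 0.2400; Unit 4A 0.0815.
Unrounded shares: Unit 5B 174,187.03; Unit PH2 236,432.13; Unit 2C 92,875.50; Unit PH1 115,412.00; Unit 1A 218,877.85; Unit 4A 74,315.49.
After rounding ($5): Unit 5B $174,185; Unit PH2 $236,430; Unit 2C $92,875; Unit PH1 $115,410; Unit 1A $218,880; Unit 4A $74,315. Sum = $912,095.
Difference $912,100 − $912,095 = +$5 applied to largest allocation (Unit PH2): Unit PH2 becomes $236,435.

Unit 5B: $174,185 · Unit PH2: $236,435 · Unit 2C: $92,875 · Unit PH1: $115,410 · Unit 1A: $218,880 · Unit 4A: $74,315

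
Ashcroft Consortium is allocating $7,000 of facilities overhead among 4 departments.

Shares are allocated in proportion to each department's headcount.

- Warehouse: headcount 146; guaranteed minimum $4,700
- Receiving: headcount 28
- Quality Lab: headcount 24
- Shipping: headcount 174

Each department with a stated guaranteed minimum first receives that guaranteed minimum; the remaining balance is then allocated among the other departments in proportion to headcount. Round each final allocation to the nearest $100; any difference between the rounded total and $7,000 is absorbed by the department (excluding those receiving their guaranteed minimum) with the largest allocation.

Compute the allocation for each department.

Minimums first: Warehouse $4,700. Remaining pool $2,300.
Remaining pool split over remaining headcount 226: Receiving 284.96 → $300; Quality Lab 244.25 → $200; Shipping 1,770.80 → $1,800.

Warehouse: $4,700 | Receiving: $300 | Quality Lab: $200 | Shipping: $1,800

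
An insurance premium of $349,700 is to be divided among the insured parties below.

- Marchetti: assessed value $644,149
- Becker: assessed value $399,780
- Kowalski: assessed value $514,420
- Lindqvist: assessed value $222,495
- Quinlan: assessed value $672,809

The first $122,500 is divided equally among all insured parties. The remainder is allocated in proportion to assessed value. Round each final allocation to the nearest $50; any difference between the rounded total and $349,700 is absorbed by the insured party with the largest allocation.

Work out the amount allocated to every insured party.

Marchetti: $84,150; Becker: $61,500; Kowalski: $72,150; Lindqvist: $45,100; Quinlan: $86,800

Equal tier: $122,500 ÷ 5 = $24,500 apiece.
Remainder $227,200 by assessed value (total 2,453,653): Marchetti 59,646.03 → $59,650; Becker 37,018.28 → $37,000; Kowalski 47,633.56 → $47,650; Lindqvist 20,602.29 → $20,600; Quinlan 62,299.85 → $62,300.
Totals: Marchetti $24,500 + $59,650 = $84,150; Becker $24,500 + $37,000 = $61,500; Kowalski $24,500 + $47,650 = $72,150; Lindqvist $24,500 + $20,600 = $45,100; Quinlan $24,500 + $62,300 = $86,800.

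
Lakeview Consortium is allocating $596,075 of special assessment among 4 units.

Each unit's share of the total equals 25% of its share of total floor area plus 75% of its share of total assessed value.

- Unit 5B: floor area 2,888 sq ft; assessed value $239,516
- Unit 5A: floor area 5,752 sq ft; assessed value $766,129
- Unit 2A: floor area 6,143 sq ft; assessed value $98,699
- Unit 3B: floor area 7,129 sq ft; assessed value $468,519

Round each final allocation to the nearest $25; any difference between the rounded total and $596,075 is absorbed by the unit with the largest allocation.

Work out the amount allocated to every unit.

Unit 5B: $87,725; Unit 5A: $256,875; Unit 2A: $69,825; Unit 3B: $181,650

Floor area total 21,912; assessed value total 1,572,863.
Combined weights (25% floor area + 75% assessed value): Unit 5B 0.1472; Unit 5A 0.4309; Unit 2A 0.1172; Unit 3B 0.3047.
Raw shares: Unit 5B 87,718.51; Unit 5A 256,875.63; Unit 2A 69,830.51; Unit 3B 181,650.35.
Rounded to nearest $25: Unit 5B $87,725; Unit 5A $256,875; Unit 2A $69,825; Unit 3B $181,650. Sum = $596,075.
No rounding difference to absorb.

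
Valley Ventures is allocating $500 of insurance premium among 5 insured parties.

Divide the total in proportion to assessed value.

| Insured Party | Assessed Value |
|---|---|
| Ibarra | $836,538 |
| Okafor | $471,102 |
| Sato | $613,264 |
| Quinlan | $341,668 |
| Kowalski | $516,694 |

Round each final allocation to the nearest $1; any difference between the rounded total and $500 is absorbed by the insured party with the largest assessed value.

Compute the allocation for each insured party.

Ibarra: $151 · Okafor: $85 · Sato: $110 · Quinlan: $61 · Kowalski: $93

Combined assessed value = 2,779,266.
Unrounded shares: Ibarra 836,538/2,779,266 × $500 = 150.496; Okafor 471,102/2,779,266 × $500 = 84.75; Sato 613,264/2,779,266 × $500 = 110.33; Quinlan 341,668/2,779,266 × $500 = 61.47; Kowalski 516,694/2,779,266 × $500 = 92.96.
After rounding ($1): Ibarra $150; Okafor $85; Sato $110; Quinlan $61; Kowalski $93. Sum = $499.
Difference $500 − $499 = +$1 applied to largest assessed value (Ibarra): Ibarra becomes $151.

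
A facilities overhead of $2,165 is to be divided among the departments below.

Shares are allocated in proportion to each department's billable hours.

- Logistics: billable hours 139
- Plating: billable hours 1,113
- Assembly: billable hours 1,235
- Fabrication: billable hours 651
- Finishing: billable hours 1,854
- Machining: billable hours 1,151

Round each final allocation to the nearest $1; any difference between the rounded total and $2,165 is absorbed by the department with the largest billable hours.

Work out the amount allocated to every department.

Total billable hours = 6,143.
Proportional shares: Logistics 139/6,143 × $2,165 = 48.99; Plating 1,113/6,143 × $2,165 = 392.26; Assembly 1,235/6,143 × $2,165 = 435.26; Fabrication 651/6,143 × $2,165 = 229.43; Finishing 1,854/6,143 × $2,165 = 653.41; Machining 1,151/6,143 × $2,165 = 405.65.
At nearest $1: Logistics $49; Plating $392; Assembly $435; Fabrication $229; Finishing $653; Machining $406. Sum = $2,164.
Difference $2,165 − $2,164 = +$1 applied to largest billable hours (Finishing): Finishing becomes $654.

Logistics: $49 · Plating: $392 · Assembly: $435 · Fabrication: $229 · Finishing: $654 · Machining: $406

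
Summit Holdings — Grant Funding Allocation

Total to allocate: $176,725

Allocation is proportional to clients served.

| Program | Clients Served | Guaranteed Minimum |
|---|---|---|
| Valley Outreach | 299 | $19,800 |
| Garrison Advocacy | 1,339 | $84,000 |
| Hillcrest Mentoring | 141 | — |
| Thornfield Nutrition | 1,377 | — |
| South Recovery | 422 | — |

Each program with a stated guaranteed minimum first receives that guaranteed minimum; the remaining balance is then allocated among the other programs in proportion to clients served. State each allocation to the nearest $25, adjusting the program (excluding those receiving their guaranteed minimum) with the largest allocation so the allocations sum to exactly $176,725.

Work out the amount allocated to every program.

Valley Outreach: $19,800; Garrison Advocacy: $84,000; Hillcrest Mentoring: $5,300; Thornfield Nutrition: $51,750; South Recovery: $15,875

Guaranteed amounts: Valley Outreach $19,800; Garrison Advocacy $84,000. Residual $72,925.
Residual split over remaining clients served 1,940: Hillcrest Mentoring 5,300.22 → $5,300; Thornfield Nutrition 51,761.71 → $51,750; South Recovery 15,863.07 → $15,875.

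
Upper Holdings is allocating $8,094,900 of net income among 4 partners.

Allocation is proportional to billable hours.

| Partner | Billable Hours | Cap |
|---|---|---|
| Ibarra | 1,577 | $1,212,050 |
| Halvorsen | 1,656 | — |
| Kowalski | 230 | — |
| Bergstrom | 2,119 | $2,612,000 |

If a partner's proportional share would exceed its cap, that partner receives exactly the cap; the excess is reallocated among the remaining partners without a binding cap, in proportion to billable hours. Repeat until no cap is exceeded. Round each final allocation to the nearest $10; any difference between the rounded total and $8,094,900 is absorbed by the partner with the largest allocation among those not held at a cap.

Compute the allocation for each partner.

Ibarra: $1,212,050 · Halvorsen: $3,750,010 · Kowalski: $520,840 · Bergstrom: $2,612,000

Sum of billable hours: 5,582.
Proportional shares (ignoring caps): Ibarra 2,286,932.52; Halvorsen 2,401,496.67; Kowalski 333,541.20; Bergstrom 3,072,929.61.
Cap binds for Ibarra ($1,212,050), Bergstrom ($2,612,000); balance $4,270,850 reallocated over remaining billable hours 1,886.
Redistributed shares: Halvorsen 3,750,014.63 → $3,750,010; Kowalski 520,835.37 → $520,840.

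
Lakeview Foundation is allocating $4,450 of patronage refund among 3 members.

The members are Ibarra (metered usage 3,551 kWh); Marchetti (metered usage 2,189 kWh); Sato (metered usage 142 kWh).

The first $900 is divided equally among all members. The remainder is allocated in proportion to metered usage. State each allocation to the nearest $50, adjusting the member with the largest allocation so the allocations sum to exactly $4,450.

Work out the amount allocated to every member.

Ibarra: $2,450 | Marchetti: $1,600 | Sato: $400

$900 shared equally gives $300 per member.
Remainder $3,550 by metered usage (total 5,882): Ibarra 2,143.16 → $2,150; Marchetti 1,321.14 → $1,300; Sato 85.70 → $100.
Totals: Ibarra $300 + $2,150 = $2,450; Marchetti $300 + $1,300 = $1,600; Sato $300 + $100 = $400.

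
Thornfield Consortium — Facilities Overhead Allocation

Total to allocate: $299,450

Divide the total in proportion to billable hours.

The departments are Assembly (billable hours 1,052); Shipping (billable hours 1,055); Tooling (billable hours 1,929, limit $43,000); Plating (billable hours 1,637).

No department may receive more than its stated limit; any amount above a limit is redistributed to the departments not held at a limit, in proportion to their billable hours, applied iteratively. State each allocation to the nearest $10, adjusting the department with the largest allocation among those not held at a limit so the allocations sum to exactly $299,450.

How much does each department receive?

Assembly: $72,060 · Shipping: $72,260 · Tooling: $43,000 · Plating: $112,130

Total billable hours = 5,673.
Pro-rata shares before constraints: Assembly 55,529.95; Shipping 55,688.30; Tooling 101,822.50; Plating 86,409.25.
Cap binds for Tooling ($43,000); residual $256,450 reallocated over remaining billable hours 3,744.
Remaining shares: Assembly 72,058.07 → $72,060; Shipping 72,263.56 → $72,260; Plating 112,128.38 → $112,130.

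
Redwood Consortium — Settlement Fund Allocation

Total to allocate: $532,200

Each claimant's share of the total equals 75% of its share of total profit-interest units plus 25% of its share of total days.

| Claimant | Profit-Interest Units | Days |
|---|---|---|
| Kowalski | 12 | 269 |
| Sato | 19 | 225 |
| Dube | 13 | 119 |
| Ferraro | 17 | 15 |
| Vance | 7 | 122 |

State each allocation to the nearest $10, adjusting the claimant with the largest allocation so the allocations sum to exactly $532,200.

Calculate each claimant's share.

Kowalski: $118,160 · Sato: $151,440 · Dube: $97,420 · Ferraro: $102,450 · Vance: $62,730

Totals — profit-interest units 68, days 750.
Blended shares (75% profit-interest units + 25% days): Kowalski 0.2220; Sato 0.2846; Dube 0.1830; Ferraro 0.1925; Vance 0.1179.
Pro-rata amounts: Kowalski 118,158.84; Sato 151,442.21; Dube 97,418.69; Ferraro 102,448.50; Vance 62,731.77.
After rounding ($10): Kowalski $118,160; Sato $151,440; Dube $97,420; Ferraro $102,450; Vance $62,730. Sum = $532,200.
No rounding difference to absorb.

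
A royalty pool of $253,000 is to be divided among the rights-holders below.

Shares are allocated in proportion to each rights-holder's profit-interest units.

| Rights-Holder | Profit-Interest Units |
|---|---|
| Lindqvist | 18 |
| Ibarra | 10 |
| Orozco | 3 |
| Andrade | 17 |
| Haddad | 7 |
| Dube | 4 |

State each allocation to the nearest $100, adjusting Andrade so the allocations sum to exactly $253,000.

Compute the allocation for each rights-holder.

Lindqvist: $77,200 · Ibarra: $42,900 · Orozco: $12,900 · Andrade: $72,800 · Haddad: $30,000 · Dube: $17,200

Combined profit-interest units = 59.
Pro-rata amounts: Lindqvist 18/59 × $253,000 = 77,186.44; Ibarra 10/59 × $253,000 = 42,881.36; Orozco 3/59 × $253,000 = 12,864.41; Andrade 17/59 × $253,000 = 72,898.31; Haddad 7/59 × $253,000 = 30,016.95; Dube 4/59 × $253,000 = 17,152.54.
Rounded to nearest $100: Lindqvist $77,200; Ibarra $42,900; Orozco $12,900; Andrade $72,900; Haddad $30,000; Dube $17,200. Sum = $253,100.
Difference $253,000 − $253,100 = −$100 applied to Andrade: Andrade becomes $72,800.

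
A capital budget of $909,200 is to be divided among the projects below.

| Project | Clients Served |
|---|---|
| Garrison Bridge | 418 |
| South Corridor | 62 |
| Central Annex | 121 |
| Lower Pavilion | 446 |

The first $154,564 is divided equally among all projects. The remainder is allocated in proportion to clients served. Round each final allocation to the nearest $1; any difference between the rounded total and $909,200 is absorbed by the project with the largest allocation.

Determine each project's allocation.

First tranche $154,564 split equally: $38,641 each.
Remainder $754,636 by clients served (total 1,047): Garrison Bridge 301,277.79 → $301,278; South Corridor 44,687.14 → $44,687; Central Annex 87,211.99 → $87,212; Lower Pavilion 321,459.08 → $321,459.
Totals: Garrison Bridge $38,641 + $301,278 = $339,919; South Corridor $38,641 + $44,687 = $83,328; Central Annex $38,641 + $87,212 = $125,853; Lower Pavilion $38,641 + $321,459 = $360,100.

Garrison Bridge: $339,919; South Corridor: $83,328; Central Annex: $125,853; Lower Pavilion: $360,100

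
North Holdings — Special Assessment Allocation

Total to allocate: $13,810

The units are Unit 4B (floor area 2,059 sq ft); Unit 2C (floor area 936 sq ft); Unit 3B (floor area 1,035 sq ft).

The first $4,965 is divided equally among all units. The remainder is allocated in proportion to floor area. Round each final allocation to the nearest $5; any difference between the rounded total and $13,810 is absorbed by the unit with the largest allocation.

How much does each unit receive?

Unit 4B: $6,175 | Unit 2C: $3,710 | Unit 3B: $3,925

Equal tier: $4,965 ÷ 3 = $1,655 apiece.
Remainder $8,845 by floor area (total 4,030): Unit 4B 4,519.07 → $4,520; Unit 2C 2,054.32 → $2,055; Unit 3B 2,271.61 → $2,270.
Totals: Unit 4B $1,655 + $4,520 = $6,175; Unit 2C $1,655 + $2,055 = $3,710; Unit 3B $1,655 + $2,270 = $3,925.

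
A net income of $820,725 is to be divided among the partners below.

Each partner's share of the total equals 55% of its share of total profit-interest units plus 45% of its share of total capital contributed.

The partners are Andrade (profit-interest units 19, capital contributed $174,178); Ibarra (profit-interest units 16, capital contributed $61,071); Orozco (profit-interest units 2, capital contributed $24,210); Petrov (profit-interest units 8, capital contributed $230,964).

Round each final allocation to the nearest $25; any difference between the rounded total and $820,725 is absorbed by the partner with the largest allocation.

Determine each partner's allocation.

Profit-interest units total 45; capital contributed total 490,423.
Blended shares (55% profit-interest units + 45% capital contributed): Andrade 0.3920; Ibarra 0.2516; Orozco 0.0467; Petrov 0.3097.
Unrounded shares: Andrade 321,760.02; Ibarra 206,488.49; Orozco 38,294.16; Petrov 254,182.33.
After rounding ($25): Andrade $321,750; Ibarra $206,500; Orozco $38,300; Petrov $254,175. Sum = $820,725.
Sum already equals the total — no adjustment.

Andrade: $321,750 · Ibarra: $206,500 · Orozco: $38,300 · Petrov: $254,175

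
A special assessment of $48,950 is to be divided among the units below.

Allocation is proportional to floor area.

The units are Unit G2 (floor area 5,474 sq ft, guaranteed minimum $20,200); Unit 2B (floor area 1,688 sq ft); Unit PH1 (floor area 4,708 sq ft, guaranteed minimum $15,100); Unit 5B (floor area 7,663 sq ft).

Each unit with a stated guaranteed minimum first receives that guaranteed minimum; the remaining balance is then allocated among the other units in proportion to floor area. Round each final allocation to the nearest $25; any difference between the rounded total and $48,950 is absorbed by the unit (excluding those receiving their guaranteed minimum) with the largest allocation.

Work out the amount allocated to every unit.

Unit G2: $20,200 | Unit 2B: $2,475 | Unit PH1: $15,100 | Unit 5B: $11,175

Guaranteed amounts: Unit G2 $20,200; Unit PH1 $15,100. Balance $13,650.
Balance split over remaining floor area 9,351: Unit 2B 2,464.04 → $2,475; Unit 5B 11,185.96 → $11,175.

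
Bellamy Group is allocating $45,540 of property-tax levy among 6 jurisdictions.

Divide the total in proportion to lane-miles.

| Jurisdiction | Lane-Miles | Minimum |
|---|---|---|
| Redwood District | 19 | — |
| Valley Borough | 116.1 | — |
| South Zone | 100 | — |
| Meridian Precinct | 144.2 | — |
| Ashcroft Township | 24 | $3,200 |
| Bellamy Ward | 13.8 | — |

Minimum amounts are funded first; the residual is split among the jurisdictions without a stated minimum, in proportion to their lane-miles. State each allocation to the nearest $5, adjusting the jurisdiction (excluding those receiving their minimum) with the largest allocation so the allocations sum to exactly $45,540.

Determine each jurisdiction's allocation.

Redwood District: $2,045; Valley Borough: $12,505; South Zone: $10,770; Meridian Precinct: $15,535; Ashcroft Township: $3,200; Bellamy Ward: $1,485

Guaranteed amounts: Ashcroft Township $3,200. Remaining pool $42,340.
Remaining pool split over remaining lane-miles 393.1: Redwood District 2,046.45 → $2,045; Valley Borough 12,504.89 → $12,505; South Zone 10,770.80 → $10,770; Meridian Precinct 15,531.49 → $15,530; Bellamy Ward 1,486.37 → $1,485.
Rounding difference +$5 applied to Meridian Precinct → $15,535.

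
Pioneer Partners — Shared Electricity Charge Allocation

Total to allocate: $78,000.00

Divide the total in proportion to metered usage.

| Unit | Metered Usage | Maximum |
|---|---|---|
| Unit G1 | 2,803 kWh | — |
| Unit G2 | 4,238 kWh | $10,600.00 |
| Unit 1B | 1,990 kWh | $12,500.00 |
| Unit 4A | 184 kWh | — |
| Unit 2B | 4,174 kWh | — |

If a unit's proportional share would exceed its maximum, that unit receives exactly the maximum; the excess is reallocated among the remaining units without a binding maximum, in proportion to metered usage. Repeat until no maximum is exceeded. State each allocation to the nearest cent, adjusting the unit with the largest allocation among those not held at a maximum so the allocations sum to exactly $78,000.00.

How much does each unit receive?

Unit G1: $21,489.28; Unit G2: $10,600.00; Unit 1B: $12,500.00; Unit 4A: $1,410.64; Unit 2B: $32,000.08

Metered usage total: 13,389.
Proportional shares (ignoring caps): Unit G1 16,329.3749; Unit G2 24,689.2225; Unit 1B 11,593.0988; Unit 4A 1,071.9247; Unit 2B 24,316.3791.
Capped: Unit G2 ($10,600.00); remaining pool $67,400.00 reallocated over remaining metered usage 9,151.
Capped: Unit 1B ($12,500.00); remaining pool $54,900.00 reallocated over remaining metered usage 7,161.
Shares after redistribution: Unit G1 21,489.2752 → $21,489.28; Unit 4A 1,410.6410 → $1,410.64; Unit 2B 32,000.0838 → $32,000.08.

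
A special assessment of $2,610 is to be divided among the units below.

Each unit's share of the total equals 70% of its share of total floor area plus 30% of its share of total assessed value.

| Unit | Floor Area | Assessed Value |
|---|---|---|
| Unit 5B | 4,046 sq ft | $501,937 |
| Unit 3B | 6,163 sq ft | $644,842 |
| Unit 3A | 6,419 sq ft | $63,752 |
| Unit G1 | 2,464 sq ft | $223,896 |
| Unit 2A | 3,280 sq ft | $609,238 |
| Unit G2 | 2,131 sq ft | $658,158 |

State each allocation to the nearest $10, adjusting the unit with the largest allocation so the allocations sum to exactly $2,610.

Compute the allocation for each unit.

Unit 5B: $450 · Unit 3B: $640 · Unit 3A: $500 · Unit G1: $250 · Unit 2A: $420 · Unit G2: $350

Totals — floor area 24,503, assessed value 2,701,823.
Combined weights (70% floor area + 30% assessed value): Unit 5B 0.1713; Unit 3B 0.2477; Unit 3A 0.1905; Unit G1 0.0953; Unit 2A 0.1614; Unit G2 0.1340.
Raw shares: Unit 5B 447.14; Unit 3B 646.41; Unit 3A 497.09; Unit G1 248.61; Unit 2A 421.12; Unit G2 349.63.
At nearest $10: Unit 5B $450; Unit 3B $650; Unit 3A $500; Unit G1 $250; Unit 2A $420; Unit G2 $350. Sum = $2,620.
Difference $2,610 − $2,620 = −$10 applied to largest allocation (Unit 3B): Unit 3B becomes $640.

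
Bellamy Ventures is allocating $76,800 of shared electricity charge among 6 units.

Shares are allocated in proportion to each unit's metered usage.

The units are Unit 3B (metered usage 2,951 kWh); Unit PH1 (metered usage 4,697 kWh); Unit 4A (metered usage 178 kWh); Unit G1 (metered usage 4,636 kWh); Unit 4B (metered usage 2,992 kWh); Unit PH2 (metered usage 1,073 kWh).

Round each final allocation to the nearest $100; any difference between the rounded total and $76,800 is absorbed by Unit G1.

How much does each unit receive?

Unit 3B: $13,700 | Unit PH1: $21,800 | Unit 4A: $800 | Unit G1: $21,600 | Unit 4B: $13,900 | Unit PH2: $5,000

Sum of metered usage: 16,527.
Pro-rata amounts: Unit 3B 2,951/16,527 × $76,800 = 13,713.12; Unit PH1 4,697/16,527 × $76,800 = 21,826.68; Unit 4A 178/16,527 × $76,800 = 827.16; Unit G1 4,636/16,527 × $76,800 = 21,543.22; Unit 4B 2,992/16,527 × $76,800 = 13,903.65; Unit PH2 1,073/16,527 × $76,800 = 4,986.17.
At nearest $100: Unit 3B $13,700; Unit PH1 $21,800; Unit 4A $800; Unit G1 $21,500; Unit 4B $13,900; Unit PH2 $5,000. Sum = $76,700.
Difference $76,800 − $76,700 = +$100 applied to Unit G1: Unit G1 becomes $21,600.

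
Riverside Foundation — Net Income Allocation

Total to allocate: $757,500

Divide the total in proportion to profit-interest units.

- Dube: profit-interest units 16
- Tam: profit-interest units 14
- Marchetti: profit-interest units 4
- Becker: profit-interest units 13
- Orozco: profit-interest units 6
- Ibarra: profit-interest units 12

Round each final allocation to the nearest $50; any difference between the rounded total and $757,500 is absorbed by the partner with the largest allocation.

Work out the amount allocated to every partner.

Profit-interest units total: 65.
Proportional shares: Dube 16/65 × $757,500 = 186,461.54; Tam 14/65 × $757,500 = 163,153.85; Marchetti 4/65 × $757,500 = 46,615.38; Becker 13/65 × $757,500 = 151,500.00; Orozco 6/65 × $757,500 = 69,923.08; Ibarra 12/65 × $757,500 = 139,846.15.
After rounding ($50): Dube $186,450; Tam $163,150; Marchetti $46,600; Becker $151,500; Orozco $69,900; Ibarra $139,850. Sum = $757,450.
Difference $757,500 − $757,450 = +$50 applied to largest allocation (Dube): Dube becomes $186,500.

Dube: $186,500 | Tam: $163,150 | Marchetti: $46,600 | Becker: $151,500 | Orozco: $69,900 | Ibarra: $139,850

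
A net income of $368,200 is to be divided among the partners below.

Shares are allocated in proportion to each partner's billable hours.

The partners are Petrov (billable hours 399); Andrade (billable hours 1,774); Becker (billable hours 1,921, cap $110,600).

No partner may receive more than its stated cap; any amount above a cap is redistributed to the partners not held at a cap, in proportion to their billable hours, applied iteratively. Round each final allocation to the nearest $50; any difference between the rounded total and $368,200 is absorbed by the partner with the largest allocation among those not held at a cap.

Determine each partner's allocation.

Combined billable hours = 4,094.
Proportional shares (ignoring caps): Petrov 35,884.66; Andrade 159,547.34; Becker 172,768.00.
Held at cap: Becker ($110,600); balance $257,600 reallocated over remaining billable hours 2,173.
Shares after redistribution: Petrov 47,299.77 → $47,300; Andrade 210,300.23 → $210,300.

Petrov: $47,300 | Andrade: $210,300 | Becker: $110,600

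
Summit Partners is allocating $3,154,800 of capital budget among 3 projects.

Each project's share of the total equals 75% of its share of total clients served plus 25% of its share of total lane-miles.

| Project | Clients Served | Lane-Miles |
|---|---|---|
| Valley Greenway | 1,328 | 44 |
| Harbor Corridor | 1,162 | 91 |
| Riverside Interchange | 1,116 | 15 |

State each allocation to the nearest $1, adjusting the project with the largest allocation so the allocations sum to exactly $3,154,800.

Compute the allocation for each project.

Valley Greenway: $1,102,728; Harbor Corridor: $1,240,931; Riverside Interchange: $811,141

Clients served total 3,606; lane-miles total 150.
Composite weights (75% clients served + 25% lane-miles): Valley Greenway 0.3495; Harbor Corridor 0.3933; Riverside Interchange 0.2571.
Pro-rata amounts: Valley Greenway 1,102,727.71; Harbor Corridor 1,240,931.74; Riverside Interchange 811,140.55.
Rounded to nearest $1: Valley Greenway $1,102,728; Harbor Corridor $1,240,932; Riverside Interchange $811,141. Sum = $3,154,801.
Difference $3,154,800 − $3,154,801 = −$1 applied to largest allocation (Harbor Corridor): Harbor Corridor becomes $1,240,931.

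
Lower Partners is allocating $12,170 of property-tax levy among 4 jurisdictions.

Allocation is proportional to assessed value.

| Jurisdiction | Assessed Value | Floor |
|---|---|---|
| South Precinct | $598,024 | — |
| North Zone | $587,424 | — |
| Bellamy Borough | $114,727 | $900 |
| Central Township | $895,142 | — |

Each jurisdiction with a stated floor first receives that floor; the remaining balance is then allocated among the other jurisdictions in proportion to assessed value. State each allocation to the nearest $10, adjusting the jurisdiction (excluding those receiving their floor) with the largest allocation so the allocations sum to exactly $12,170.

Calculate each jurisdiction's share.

Minimums first: Bellamy Borough $900. Balance $11,270.
Balance split over remaining assessed value 2,080,590: South Precinct 3,239.34 → $3,240; North Zone 3,181.92 → $3,180; Central Township 4,848.74 → $4,850.

South Precinct: $3,240 · North Zone: $3,180 · Bellamy Borough: $900 · Central Township: $4,850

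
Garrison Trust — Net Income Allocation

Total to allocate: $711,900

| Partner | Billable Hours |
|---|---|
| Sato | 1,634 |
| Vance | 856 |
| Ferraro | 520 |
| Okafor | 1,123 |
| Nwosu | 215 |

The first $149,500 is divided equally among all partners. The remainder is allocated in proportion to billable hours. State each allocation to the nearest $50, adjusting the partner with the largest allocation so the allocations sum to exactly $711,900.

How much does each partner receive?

First tranche $149,500 split equally: $29,900 each.
Remainder $562,400 by billable hours (total 4,348): Sato 211,352.71 → $211,350; Vance 110,720.88 → $110,700; Ferraro 67,260.35 → $67,250; Okafor 145,256.49 → $145,250; Nwosu 27,809.57 → $27,800.
Rounding difference +$50 on remainder applied to Sato.
Totals: Sato $29,900 + $211,400 = $241,300; Vance $29,900 + $110,700 = $140,600; Ferraro $29,900 + $67,250 = $97,150; Okafor $29,900 + $145,250 = $175,150; Nwosu $29,900 + $27,800 = $57,700.

Sato: $241,300 | Vance: $140,600 | Ferraro: $97,150 | Okafor: $175,150 | Nwosu: $57,700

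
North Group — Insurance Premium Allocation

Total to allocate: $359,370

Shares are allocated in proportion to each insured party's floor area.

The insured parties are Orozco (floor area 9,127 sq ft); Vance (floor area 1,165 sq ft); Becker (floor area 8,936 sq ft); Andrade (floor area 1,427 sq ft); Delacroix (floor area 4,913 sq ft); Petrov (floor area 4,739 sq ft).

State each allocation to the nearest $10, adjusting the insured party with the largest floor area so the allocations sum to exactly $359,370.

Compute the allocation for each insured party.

Sum of floor area: 30,307.
Unrounded shares: Orozco 9,127/30,307 × $359,370 = 108,224.83; Vance 1,165/30,307 × $359,370 = 13,814.17; Becker 8,936/30,307 × $359,370 = 105,960.02; Andrade 1,427/30,307 × $359,370 = 16,920.88; Delacroix 4,913/30,307 × $359,370 = 58,256.67; Petrov 4,739/30,307 × $359,370 = 56,193.43.
Rounded to nearest $10: Orozco $108,220; Vance $13,810; Becker $105,960; Andrade $16,920; Delacroix $58,260; Petrov $56,190. Sum = $359,360.
Difference $359,370 − $359,360 = +$10 applied to largest floor area (Orozco): Orozco becomes $108,230.

Orozco: $108,230 · Vance: $13,810 · Becker: $105,960 · Andrade: $16,920 · Delacroix: $58,260 · Petrov: $56,190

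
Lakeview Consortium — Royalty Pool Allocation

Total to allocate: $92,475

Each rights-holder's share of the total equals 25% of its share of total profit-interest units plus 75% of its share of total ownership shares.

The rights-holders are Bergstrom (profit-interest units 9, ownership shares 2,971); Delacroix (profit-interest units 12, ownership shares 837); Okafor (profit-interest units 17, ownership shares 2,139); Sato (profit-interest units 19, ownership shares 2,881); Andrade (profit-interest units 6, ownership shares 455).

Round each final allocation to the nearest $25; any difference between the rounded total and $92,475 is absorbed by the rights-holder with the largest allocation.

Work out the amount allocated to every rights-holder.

Bergstrom: $25,500 · Delacroix: $10,650 · Okafor: $22,225 · Sato: $28,500 · Andrade: $5,600

Totals — profit-interest units 63, ownership shares 9,283.
Blended shares (25% profit-interest units + 75% ownership shares): Bergstrom 0.2757; Delacroix 0.1152; Okafor 0.2403; Sato 0.3082; Andrade 0.0606.
Pro-rata amounts: Bergstrom 25,499.97; Delacroix 10,657.07; Okafor 22,219.54; Sato 28,497.19; Andrade 5,601.24.
Rounded to nearest $25: Bergstrom $25,500; Delacroix $10,650; Okafor $22,225; Sato $28,500; Andrade $5,600. Sum = $92,475.
Rounded total matches; no reconciliation needed.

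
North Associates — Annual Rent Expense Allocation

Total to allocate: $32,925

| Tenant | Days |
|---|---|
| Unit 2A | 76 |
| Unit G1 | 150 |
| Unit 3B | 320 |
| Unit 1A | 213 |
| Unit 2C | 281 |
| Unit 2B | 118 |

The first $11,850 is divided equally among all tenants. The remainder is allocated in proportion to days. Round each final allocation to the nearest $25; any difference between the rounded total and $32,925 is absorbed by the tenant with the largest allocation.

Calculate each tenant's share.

First tranche $11,850 split equally: $1,975 each.
Remainder $21,075 by days (total 1,158): Unit 2A 1,383.16 → $1,375; Unit G1 2,729.92 → $2,725; Unit 3B 5,823.83 → $5,825; Unit 1A 3,876.49 → $3,875; Unit 2C 5,114.05 → $5,125; Unit 2B 2,147.54 → $2,150.
Totals: Unit 2A $1,975 + $1,375 = $3,350; Unit G1 $1,975 + $2,725 = $4,700; Unit 3B $1,975 + $5,825 = $7,800; Unit 1A $1,975 + $3,875 = $5,850; Unit 2C $1,975 + $5,125 = $7,100; Unit 2B $1,975 + $2,150 = $4,125.

Unit 2A: $3,350 · Unit G1: $4,700 · Unit 3B: $7,800 · Unit 1A: $5,850 · Unit 2C: $7,100 · Unit 2B: $4,125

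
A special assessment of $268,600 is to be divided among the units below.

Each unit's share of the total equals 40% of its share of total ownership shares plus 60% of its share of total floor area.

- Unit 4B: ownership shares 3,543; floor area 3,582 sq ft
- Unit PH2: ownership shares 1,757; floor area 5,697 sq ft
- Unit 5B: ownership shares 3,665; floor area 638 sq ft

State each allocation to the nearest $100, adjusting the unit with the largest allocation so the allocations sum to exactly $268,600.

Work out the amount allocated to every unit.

Unit 4B: $100,700; Unit PH2: $113,600; Unit 5B: $54,300

Ownership shares total 8,965; floor area total 9,917.
Combined weights (40% ownership shares + 60% floor area): Unit 4B 0.3748; Unit PH2 0.4231; Unit 5B 0.2021.
Unrounded shares: Unit 4B 100,671.33; Unit PH2 113,637.84; Unit 5B 54,290.83.
After rounding ($100): Unit 4B $100,700; Unit PH2 $113,600; Unit 5B $54,300. Sum = $268,600.
Rounded total matches; no reconciliation needed.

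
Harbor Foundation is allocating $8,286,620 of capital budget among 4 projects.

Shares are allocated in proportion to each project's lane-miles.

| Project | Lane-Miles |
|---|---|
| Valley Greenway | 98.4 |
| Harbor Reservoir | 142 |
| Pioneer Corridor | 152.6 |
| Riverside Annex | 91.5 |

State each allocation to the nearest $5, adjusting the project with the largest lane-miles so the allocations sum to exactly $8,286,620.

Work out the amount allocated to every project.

Lane-miles total: 98.4 + 142 + 152.6 + 91.5 = 484.5.
Unrounded shares: Valley Greenway 1,682,979.17; Harbor Reservoir 2,428,689.45; Pioneer Corridor 2,609,985.99; Riverside Annex 1,564,965.39.
At nearest $5: Valley Greenway $1,682,980; Harbor Reservoir $2,428,690; Pioneer Corridor $2,609,985; Riverside Annex $1,564,965. Sum = $8,286,620.
No rounding difference to absorb.

Valley Greenway: $1,682,980 · Harbor Reservoir: $2,428,690 · Pioneer Corridor: $2,609,985 · Riverside Annex: $1,564,965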